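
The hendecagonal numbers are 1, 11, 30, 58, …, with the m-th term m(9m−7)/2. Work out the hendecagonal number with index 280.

The 280th hendecagonal number is n(9n−7)/2 with n = 280.
280·(9·280 − 7)/2 = 280·2513/2 = 351820.

351820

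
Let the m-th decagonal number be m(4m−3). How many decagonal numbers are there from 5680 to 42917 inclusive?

65

The n-th decagonal number is n(4n−3).
Smallest index with value ≥ 5680: n = 39 (giving 5967).
Largest index with value ≤ 42917: n = 103 (giving 42127).
Indices 39 through 103: 65 terms.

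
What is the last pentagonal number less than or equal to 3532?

3432

Solve n(3n−1)/2 ≤ 3532 for integer n.
n = 48 gives 3432 ≤ 3532, while n = 49 gives 3577 > 3532; so the answer is 3432.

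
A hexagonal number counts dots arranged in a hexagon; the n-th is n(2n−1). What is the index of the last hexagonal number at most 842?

20

Solve n(2n−1) ≤ 842 for integer n.
n = 20 gives 780 ≤ 842, while n = 21 gives 861 > 842; so the answer is index 20.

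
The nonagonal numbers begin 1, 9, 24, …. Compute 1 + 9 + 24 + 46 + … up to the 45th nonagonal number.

107295

Σ i(7i−5)/2 = (7Σi² − 5Σi) / 2 over i = 1..45.
Σi = 1035 and Σi² = 31395.
(7·31395 − 5·1035) / 2 = 214590/2 = 107295.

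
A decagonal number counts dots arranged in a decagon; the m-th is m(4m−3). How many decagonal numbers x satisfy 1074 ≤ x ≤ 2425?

The n-th decagonal number is n(4n−3).
Smallest index with value ≥ 1074: n = 17 (giving 1105).
Largest index with value ≤ 2425: n = 25 (giving 2425).
Indices 17 through 25: 9 terms.

9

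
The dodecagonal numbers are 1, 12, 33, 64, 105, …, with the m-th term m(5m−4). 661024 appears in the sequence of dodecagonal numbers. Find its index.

Set n(5n−4) = 661024, giving 5n² − 4n − 661024 = 0.
The discriminant is 16 + 20·661024 = 13220496, and √13220496 = 3636.
So n = (4 + 3636) / 10 = 3640/10 = 364.

364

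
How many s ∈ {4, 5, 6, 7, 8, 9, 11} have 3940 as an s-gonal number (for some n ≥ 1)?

s = 4: P(4, 62) = 3844 and P(4, 63) = 3969; 3940 is not s-gonal.
s = 5: P(5, 51) = 3876 and P(5, 52) = 4030; 3940 is not s-gonal.
s = 6: P(6, 44) = 3828 and P(6, 45) = 4005; 3940 is not s-gonal.
s = 7: P(7, 40) = 3940. ✓
s = 8: P(8, 36) = 3816 and P(8, 37) = 4033; 3940 is not s-gonal.
s = 9: P(9, 33) = 3729 and P(9, 34) = 3961; 3940 is not s-gonal.
s = 11: P(11, 29) = 3683 and P(11, 30) = 3945; 3940 is not s-gonal.
Hits: s ∈ {7} → 1.

1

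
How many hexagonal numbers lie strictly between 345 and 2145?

19

The n-th hexagonal number is n(2n−1).
Smallest index with value > 345: n = 14 (giving 378).
Largest index with value < 2145: n = 32 (giving 2016).
Indices 14 through 32: 19 terms.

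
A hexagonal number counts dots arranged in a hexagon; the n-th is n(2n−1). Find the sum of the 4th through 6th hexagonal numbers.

Σ i(2i−1) = 2Σi² − Σi over i = 4..6.
Σi = 21 − 6 = 15 and Σi² = 91 − 14 = 77.
2·77 − 1·15 = 139.

139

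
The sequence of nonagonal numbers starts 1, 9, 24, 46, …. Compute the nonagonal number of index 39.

5226

39·(7·39 − 5)/2 = 39·268/2 = 39·134 = 5226.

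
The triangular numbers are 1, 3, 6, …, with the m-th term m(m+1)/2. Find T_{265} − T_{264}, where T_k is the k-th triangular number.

Consecutive triangular numbers differ by n: T_{265} − T_{264} = 265.

265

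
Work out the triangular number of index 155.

12090

155·156/2 = 24180/2 = 12090.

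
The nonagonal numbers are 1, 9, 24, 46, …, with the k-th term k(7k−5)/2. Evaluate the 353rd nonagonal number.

435249

The 353rd nonagonal number is n(7n−5)/2 with n = 353.
353·(7·353 − 5)/2 = 353·2466/2 = 353·1233 = 435249.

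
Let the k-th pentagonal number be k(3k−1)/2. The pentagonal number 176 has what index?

11

Set n(3n−1)/2 = 176, giving 3n² − n − 352 = 0.
So n = (1 + 65) / 6 = 66/6 = 11.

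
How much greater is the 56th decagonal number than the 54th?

874

56·(4·56 − 3) = 12376 and 54·(4·54 − 3) = 11502.
Difference: 12376 − 11502 = 874.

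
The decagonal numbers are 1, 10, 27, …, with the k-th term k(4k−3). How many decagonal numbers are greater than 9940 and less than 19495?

20

The n-th decagonal number is n(4n−3).
Smallest index with value > 9940: n = 51 (giving 10251).
Largest index with value < 19495: n = 70 (giving 19390).
Indices 51 through 70: 20 terms.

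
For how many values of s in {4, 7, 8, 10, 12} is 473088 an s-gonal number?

s = 4: P(4, 687) = 471969 and P(4, 688) = 473344; 473088 is not s-gonal.
s = 7: P(7, 435) = 472410 and P(7, 436) = 474586; 473088 is not s-gonal.
s = 8: P(8, 397) = 472033 and P(8, 398) = 474416; 473088 is not s-gonal.
s = 10: P(10, 344) = 472312 and P(10, 345) = 475065; 473088 is not s-gonal.
s = 12: P(12, 308) = 473088. ✓
Hits: s ∈ {12} → 1.

1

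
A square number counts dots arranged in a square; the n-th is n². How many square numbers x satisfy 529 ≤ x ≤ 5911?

54

The n-th square number is n².
Smallest index with value ≥ 529: n = 23 (giving 529).
Largest index with value ≤ 5911: n = 76 (giving 5776).
Indices 23 through 76: 54 terms.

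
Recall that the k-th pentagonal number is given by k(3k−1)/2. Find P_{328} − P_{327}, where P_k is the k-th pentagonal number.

982

Consecutive pentagonal numbers differ by 3n − 2: here 3·328 − 2 = 982.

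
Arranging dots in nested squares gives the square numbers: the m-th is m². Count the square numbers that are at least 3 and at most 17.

3

The n-th square number is n².
Smallest index with value ≥ 3: n = 2 (giving 4).
Largest index with value ≤ 17: n = 4 (giving 16).
Indices 2 through 4: 3 terms.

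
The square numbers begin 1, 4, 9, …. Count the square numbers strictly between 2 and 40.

The n-th square number is n².
Smallest index with value > 2: n = 2 (giving 4).
Largest index with value < 40: n = 6 (giving 36).
Indices 2 through 6: 5 terms.

5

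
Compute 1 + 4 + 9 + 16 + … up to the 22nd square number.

Σ_{i=1}^{22} i² = 22·23·45/6 = 3795.

3795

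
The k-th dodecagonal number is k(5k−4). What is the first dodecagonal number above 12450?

12801

Solve n(5n−4) > 12450 for integer n.
The largest n with value ≤ 12450 is 50 (since 12300 ≤ 12450 < 12801), so the first above is n = 51, value 12801.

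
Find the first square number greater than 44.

49

Solve n² > 44 for integer n.
The largest n with value ≤ 44 is 6 (since 36 ≤ 44 < 49), so the first above is n = 7, value 49.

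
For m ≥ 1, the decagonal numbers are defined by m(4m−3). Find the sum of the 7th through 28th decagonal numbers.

Σ i(4i−3) = 4Σi² − 3Σi over i = 7..28.
Σi = 406 − 21 = 385 and Σi² = 7714 − 91 = 7623.
4·7623 − 3·385 = 29337.

29337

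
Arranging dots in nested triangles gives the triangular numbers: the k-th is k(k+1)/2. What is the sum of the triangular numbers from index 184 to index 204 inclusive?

397600

Σ i(i+1)/2 = (Σi² + Σi) / 2 over i = 184..204.
Σi = 20910 − 16836 = 4074 and Σi² = 2850730 − 2059604 = 791126.
(1·791126 + 1·4074) / 2 = 795200/2 = 397600.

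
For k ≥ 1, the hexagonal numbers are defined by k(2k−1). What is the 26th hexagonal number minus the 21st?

465

26·(2·26 − 1) = 1326 and 21·(2·21 − 1) = 861.
Difference: 1326 − 861 = 465.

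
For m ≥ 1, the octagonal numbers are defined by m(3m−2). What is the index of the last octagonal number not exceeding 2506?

29

Solve n(3n−2) ≤ 2506 for integer n.
n = 29 gives 2465 ≤ 2506, while n = 30 gives 2640 > 2506; so the answer is index 29.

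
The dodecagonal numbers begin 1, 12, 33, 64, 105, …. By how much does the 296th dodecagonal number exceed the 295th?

Consecutive dodecagonal numbers differ by 10n − 9: here 10·296 − 9 = 2951.

2951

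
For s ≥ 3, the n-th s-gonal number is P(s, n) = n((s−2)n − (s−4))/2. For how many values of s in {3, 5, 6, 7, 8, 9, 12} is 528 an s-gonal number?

1

s = 3: P(3, 32) = 528. ✓
s = 5: P(5, 18) = 477 and P(5, 19) = 532; 528 is not s-gonal.
s = 6: P(6, 16) = 496 and P(6, 17) = 561; 528 is not s-gonal.
s = 7: P(7, 14) = 469 and P(7, 15) = 540; 528 is not s-gonal.
s = 8: P(8, 13) = 481 and P(8, 14) = 560; 528 is not s-gonal.
s = 9: P(9, 12) = 474 and P(9, 13) = 559; 528 is not s-gonal.
s = 12: P(12, 10) = 460 and P(12, 11) = 561; 528 is not s-gonal.
Hits: s ∈ {3} → 1.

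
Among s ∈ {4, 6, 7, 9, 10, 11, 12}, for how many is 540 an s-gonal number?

s = 4: P(4, 23) = 529 and P(4, 24) = 576; 540 is not s-gonal.
s = 6: P(6, 16) = 496 and P(6, 17) = 561; 540 is not s-gonal.
s = 7: P(7, 15) = 540. ✓
s = 9: P(9, 12) = 474 and P(9, 13) = 559; 540 is not s-gonal.
s = 10: P(10, 12) = 540. ✓
s = 11: P(11, 11) = 506 and P(11, 12) = 606; 540 is not s-gonal.
s = 12: P(12, 10) = 460 and P(12, 11) = 561; 540 is not s-gonal.
Hits: s ∈ {7, 10} → 2.

2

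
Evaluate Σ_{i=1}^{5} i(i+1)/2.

35

Σ i(i+1)/2 = (Σi² + Σi) / 2 over i = 1..5.
Σi = 15 and Σi² = 55.
(1·55 + 1·15) / 2 = 70/2 = 35.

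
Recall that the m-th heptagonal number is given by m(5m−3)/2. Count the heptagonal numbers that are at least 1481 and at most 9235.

37

The n-th heptagonal number is n(5n−3)/2.
Smallest index with value ≥ 1481: n = 25 (giving 1525).
Largest index with value ≤ 9235: n = 61 (giving 9211).
Indices 25 through 61: 37 terms.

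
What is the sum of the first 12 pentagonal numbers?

936

Σ i(3i−1)/2 = (3Σi² − Σi) / 2 over i = 1..12.
Σi = 78 and Σi² = 650.
(3·650 − 1·78) / 2 = 1872/2 = 936.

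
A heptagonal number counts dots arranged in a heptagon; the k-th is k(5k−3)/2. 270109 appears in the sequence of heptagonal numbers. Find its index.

Set n(5n−3)/2 = 270109, giving 5n² − 3n − 540218 = 0.
The discriminant is 9 + 40·270109 = 10804369, and √10804369 = 3287.
So n = (3 + 3287) / 10 = 3290/10 = 329.

329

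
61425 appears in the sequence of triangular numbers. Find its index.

Set n(n+1)/2 = 61425, giving n² + n − 122850 = 0.
The discriminant is 1 + 8·61425 = 491401, and √491401 = 701.
So n = (-1 + 701) / 2 = 700/2 = 350.
Check: 350·351/2 = 61425. ✓

350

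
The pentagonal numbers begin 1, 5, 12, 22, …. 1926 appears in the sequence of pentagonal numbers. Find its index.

36

Set n(3n−1)/2 = 1926, giving 3n² − n − 3852 = 0.
So n = (1 + 215) / 6 = 216/6 = 36.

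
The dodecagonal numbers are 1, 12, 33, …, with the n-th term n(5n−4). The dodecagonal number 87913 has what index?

Set n(5n−4) = 87913, giving 5n² − 4n − 87913 = 0.
So n = (4 + 1326) / 10 = 1330/10 = 133.

133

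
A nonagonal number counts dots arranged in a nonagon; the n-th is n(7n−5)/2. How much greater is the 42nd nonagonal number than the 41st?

Consecutive nonagonal numbers differ by 7n − 6: here 7·42 − 6 = 288.

288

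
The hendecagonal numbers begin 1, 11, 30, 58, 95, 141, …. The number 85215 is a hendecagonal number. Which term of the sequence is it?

Set n(9n−7)/2 = 85215, giving 9n² − 7n − 170430 = 0.
So n = (7 + 2477) / 18 = 2484/18 = 138.

138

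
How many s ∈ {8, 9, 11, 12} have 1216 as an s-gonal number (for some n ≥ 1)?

2

s = 8: P(8, 20) = 1160 and P(8, 21) = 1281; 1216 is not s-gonal.
s = 9: P(9, 19) = 1216. ✓
s = 11: P(11, 16) = 1096 and P(11, 17) = 1241; 1216 is not s-gonal.
s = 12: P(12, 16) = 1216. ✓
Hits: s ∈ {9, 12} → 2.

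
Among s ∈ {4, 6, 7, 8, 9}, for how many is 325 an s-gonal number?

s = 4: P(4, 18) = 324 and P(4, 19) = 361; 325 is not s-gonal.
s = 6: P(6, 13) = 325. ✓
s = 7: P(7, 11) = 286 and P(7, 12) = 342; 325 is not s-gonal.
s = 8: P(8, 10) = 280 and P(8, 11) = 341; 325 is not s-gonal.
s = 9: P(9, 10) = 325. ✓
Hits: s ∈ {6, 9} → 2.

2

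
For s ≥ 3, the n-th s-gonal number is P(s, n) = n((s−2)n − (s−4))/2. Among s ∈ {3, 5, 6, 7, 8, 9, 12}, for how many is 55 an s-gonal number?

2

s = 3: P(3, 10) = 55. ✓
s = 5: P(5, 6) = 51 and P(5, 7) = 70; 55 is not s-gonal.
s = 6: P(6, 5) = 45 and P(6, 6) = 66; 55 is not s-gonal.
s = 7: P(7, 5) = 55. ✓
s = 8: P(8, 4) = 40 and P(8, 5) = 65; 55 is not s-gonal.
s = 9: P(9, 4) = 46 and P(9, 5) = 75; 55 is not s-gonal.
s = 12: P(12, 3) = 33 and P(12, 4) = 64; 55 is not s-gonal.
Hits: s ∈ {3, 7} → 2.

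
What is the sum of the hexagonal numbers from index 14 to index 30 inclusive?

16898

Σ i(2i−1) = 2Σi² − Σi over i = 14..30.
Σi = 465 − 91 = 374 and Σi² = 9455 − 819 = 8636.
2·8636 − 1·374 = 16898.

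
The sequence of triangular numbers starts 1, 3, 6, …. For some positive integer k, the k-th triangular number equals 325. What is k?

Set n(n+1)/2 = 325, giving n² + n − 650 = 0.
The discriminant is 1 + 8·325 = 2601, and √2601 = 51.
So n = (-1 + 51) / 2 = 50/2 = 25.

25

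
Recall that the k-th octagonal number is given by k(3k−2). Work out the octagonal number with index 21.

1281

21·(3·21 − 2) = 21·61 = 1281.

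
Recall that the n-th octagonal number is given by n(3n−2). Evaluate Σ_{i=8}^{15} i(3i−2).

Σ i(3i−2) = 3Σi² − 2Σi over i = 8..15.
Σi = 120 − 28 = 92 and Σi² = 1240 − 140 = 1100.
3·1100 − 2·92 = 3116.

3116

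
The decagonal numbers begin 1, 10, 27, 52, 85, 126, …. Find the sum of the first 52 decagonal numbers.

Σ i(4i−3) = 4Σi² − 3Σi over i = 1..52.
Σi = 1378 and Σi² = 48230.
4·48230 − 3·1378 = 188786.

188786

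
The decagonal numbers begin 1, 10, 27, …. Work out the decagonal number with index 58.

13282

58·(4·58 − 3) = 58·229 = 13282.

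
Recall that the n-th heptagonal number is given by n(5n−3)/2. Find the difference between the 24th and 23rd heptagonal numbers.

116

Consecutive heptagonal numbers differ by 5n − 4: here 5·24 − 4 = 116.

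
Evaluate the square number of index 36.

The 36th square number is n² with n = 36.
36² = 1296.

1296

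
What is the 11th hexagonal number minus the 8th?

11·(2·11 − 1) = 231 and 8·(2·8 − 1) = 120.
Difference: 231 − 120 = 111.

111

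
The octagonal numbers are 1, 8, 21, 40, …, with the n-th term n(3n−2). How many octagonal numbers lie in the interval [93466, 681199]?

The n-th octagonal number is n(3n−2).
Smallest index with value ≥ 93466: n = 177 (giving 93633).
Largest index with value ≤ 681199: n = 476 (giving 678776).
Indices 177 through 476: 300 terms.

300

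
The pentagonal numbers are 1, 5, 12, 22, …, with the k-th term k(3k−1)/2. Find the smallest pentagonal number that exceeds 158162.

158275

Solve n(3n−1)/2 > 158162 for integer n.
The largest n with value ≤ 158162 is 324 (since 157302 ≤ 158162 < 158275), so the first above is n = 325, value 158275.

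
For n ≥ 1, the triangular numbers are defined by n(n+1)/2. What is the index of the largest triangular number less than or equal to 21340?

Solve n(n+1)/2 ≤ 21340 for integer n.
n = 206 gives 21321 ≤ 21340, while n = 207 gives 21528 > 21340; so the answer is index 206.

206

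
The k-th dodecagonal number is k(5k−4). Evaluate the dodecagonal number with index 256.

326656

The 256th dodecagonal number is n(5n−4) with n = 256.
256·(5·256 − 4) = 256·1276 = 326656.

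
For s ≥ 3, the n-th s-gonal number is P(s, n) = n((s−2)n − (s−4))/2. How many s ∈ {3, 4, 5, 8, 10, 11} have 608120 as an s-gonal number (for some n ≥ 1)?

s = 3: P(3, 1102) = 607753 and P(3, 1103) = 608856; 608120 is not s-gonal.
s = 4: P(4, 779) = 606841 and P(4, 780) = 608400; 608120 is not s-gonal.
s = 5: P(5, 636) = 606426 and P(5, 637) = 608335; 608120 is not s-gonal.
s = 8: P(8, 450) = 606600 and P(8, 451) = 609301; 608120 is not s-gonal.
s = 10: P(10, 390) = 607230 and P(10, 391) = 610351; 608120 is not s-gonal.
s = 11: P(11, 368) = 608120. ✓
Hits: s ∈ {11} → 1.

1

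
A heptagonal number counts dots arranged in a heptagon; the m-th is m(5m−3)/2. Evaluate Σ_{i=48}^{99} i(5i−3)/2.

Σ i(5i−3)/2 = (5Σi² − 3Σi) / 2 over i = 48..99.
Σi = 4950 − 1128 = 3822 and Σi² = 328350 − 35720 = 292630.
(5·292630 − 3·3822) / 2 = 1451684/2 = 725842.

725842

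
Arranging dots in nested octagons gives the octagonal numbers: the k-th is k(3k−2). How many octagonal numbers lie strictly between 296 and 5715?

33

The n-th octagonal number is n(3n−2).
Smallest index with value > 296: n = 11 (giving 341).
Largest index with value < 5715: n = 43 (giving 5461).
Indices 11 through 43: 33 terms.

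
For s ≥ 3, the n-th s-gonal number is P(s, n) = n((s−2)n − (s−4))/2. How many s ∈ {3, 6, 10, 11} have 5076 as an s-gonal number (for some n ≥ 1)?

1

s = 3: P(3, 100) = 5050 and P(3, 101) = 5151; 5076 is not s-gonal.
s = 6: P(6, 50) = 4950 and P(6, 51) = 5151; 5076 is not s-gonal.
s = 10: P(10, 36) = 5076. ✓
s = 11: P(11, 33) = 4785 and P(11, 34) = 5083; 5076 is not s-gonal.
Hits: s ∈ {10} → 1.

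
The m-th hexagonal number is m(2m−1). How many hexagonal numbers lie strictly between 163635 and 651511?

284

The n-th hexagonal number is n(2n−1).
Smallest index with value > 163635: n = 287 (giving 164451).
Largest index with value < 651511: n = 570 (giving 649230).
Indices 287 through 570: 284 terms.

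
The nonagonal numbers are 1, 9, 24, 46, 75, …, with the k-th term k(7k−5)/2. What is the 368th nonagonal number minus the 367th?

2570

Consecutive nonagonal numbers differ by 7n − 6: here 7·368 − 6 = 2570.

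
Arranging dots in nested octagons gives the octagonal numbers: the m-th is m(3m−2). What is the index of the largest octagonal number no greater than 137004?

Solve n(3n−2) ≤ 137004 for integer n.
n = 214 gives 136960 ≤ 137004, while n = 215 gives 138245 > 137004; so the answer is index 214.

214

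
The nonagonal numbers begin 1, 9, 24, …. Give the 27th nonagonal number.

27·(7·27 − 5)/2 = 27·184/2 = 27·92 = 2484.

2484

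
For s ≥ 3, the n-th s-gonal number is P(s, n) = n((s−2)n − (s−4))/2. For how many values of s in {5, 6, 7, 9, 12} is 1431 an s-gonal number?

s = 5: P(5, 31) = 1426 and P(5, 32) = 1520; 1431 is not s-gonal.
s = 6: P(6, 27) = 1431. ✓
s = 7: P(7, 24) = 1404 and P(7, 25) = 1525; 1431 is not s-gonal.
s = 9: P(9, 20) = 1350 and P(9, 21) = 1491; 1431 is not s-gonal.
s = 12: P(12, 17) = 1377 and P(12, 18) = 1548; 1431 is not s-gonal.
Hits: s ∈ {6} → 1.

1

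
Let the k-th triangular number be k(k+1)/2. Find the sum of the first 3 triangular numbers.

Σ i(i+1)/2 = (Σi² + Σi) / 2 over i = 1..3.
Σi = 6 and Σi² = 14.
(1·14 + 1·6) / 2 = 20/2 = 10.

10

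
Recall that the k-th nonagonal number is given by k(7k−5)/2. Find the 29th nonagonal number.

2871

29·(7·29 − 5)/2 = 29·198/2 = 29·99 = 2871.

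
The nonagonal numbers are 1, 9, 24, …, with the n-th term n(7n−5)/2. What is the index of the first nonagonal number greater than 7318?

Solve n(7n−5)/2 > 7318 for integer n.
The largest n with value ≤ 7318 is 46 (since 7291 ≤ 7318 < 7614), so the first above is n = 47, value 7614.

47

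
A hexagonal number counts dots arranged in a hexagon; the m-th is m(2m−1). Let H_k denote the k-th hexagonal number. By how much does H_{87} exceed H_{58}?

8381

87·(2·87 − 1) = 15051 and 58·(2·58 − 1) = 6670.
Difference: 15051 − 6670 = 8381.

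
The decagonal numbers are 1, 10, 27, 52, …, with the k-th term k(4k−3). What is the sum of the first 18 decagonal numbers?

Σ i(4i−3) = 4Σi² − 3Σi over i = 1..18.
Σi = 171 and Σi² = 2109.
4·2109 − 3·171 = 7923.

7923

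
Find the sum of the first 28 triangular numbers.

4060

Σ i(i+1)/2 = (Σi² + Σi) / 2 over i = 1..28.
Σi = 406 and Σi² = 7714.
(1·7714 + 1·406) / 2 = 8120/2 = 4060.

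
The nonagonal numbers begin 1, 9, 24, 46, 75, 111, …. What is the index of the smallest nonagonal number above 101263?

Solve n(7n−5)/2 > 101263 for integer n.
The largest n with value ≤ 101263 is 170 (since 100725 ≤ 101263 < 101916), so the first above is n = 171, value 101916.

171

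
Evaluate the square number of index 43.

1849

The 43rd square number is n² with n = 43.
43² = 1849.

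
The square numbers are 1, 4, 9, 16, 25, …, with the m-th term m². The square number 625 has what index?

25

We need n² = 625, so n = √625 = 25.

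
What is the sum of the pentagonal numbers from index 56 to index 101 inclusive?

Σ i(3i−1)/2 = (3Σi² − Σi) / 2 over i = 56..101.
Σi = 5151 − 1540 = 3611 and Σi² = 348551 − 56980 = 291571.
(3·291571 − 1·3611) / 2 = 871102/2 = 435551.

435551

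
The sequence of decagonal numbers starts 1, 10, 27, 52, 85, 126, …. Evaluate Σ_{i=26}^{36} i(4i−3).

Σ i(4i−3) = 4Σi² − 3Σi over i = 26..36.
Σi = 666 − 325 = 341 and Σi² = 16206 − 5525 = 10681.
4·10681 − 3·341 = 41701.

41701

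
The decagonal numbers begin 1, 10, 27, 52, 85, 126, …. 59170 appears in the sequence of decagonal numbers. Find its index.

122

Set n(4n−3) = 59170, giving 4n² − 3n − 59170 = 0.
The discriminant is 9 + 16·59170 = 946729, and √946729 = 973.
So n = (3 + 973) / 8 = 976/8 = 122.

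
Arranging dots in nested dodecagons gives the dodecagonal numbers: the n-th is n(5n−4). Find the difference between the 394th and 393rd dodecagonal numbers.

3931

Consecutive dodecagonal numbers differ by 10n − 9: here 10·394 − 9 = 3931.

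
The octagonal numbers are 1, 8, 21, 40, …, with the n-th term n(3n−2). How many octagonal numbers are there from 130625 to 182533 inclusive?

39

The n-th octagonal number is n(3n−2).
Smallest index with value ≥ 130625: n = 209 (giving 130625).
Largest index with value ≤ 182533: n = 247 (giving 182533).
Indices 209 through 247: 39 terms.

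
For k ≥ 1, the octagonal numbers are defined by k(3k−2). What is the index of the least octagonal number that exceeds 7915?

Solve n(3n−2) > 7915 for integer n.
The largest n with value ≤ 7915 is 51 (since 7701 ≤ 7915 < 8008), so the first above is n = 52, value 8008.

52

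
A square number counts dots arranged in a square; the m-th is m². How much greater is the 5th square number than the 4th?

9

n² − (n−1)² = 2n − 1, so 5² − 4² = 2·5 − 1 = 9.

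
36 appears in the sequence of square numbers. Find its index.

We need n² = 36, so n = √36 = 6.
Check: 6² = 36. ✓

6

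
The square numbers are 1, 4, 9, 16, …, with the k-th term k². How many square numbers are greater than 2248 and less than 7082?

37

The n-th square number is n².
Smallest index with value > 2248: n = 48 (giving 2304).
Largest index with value < 7082: n = 84 (giving 7056).
Indices 48 through 84: 37 terms.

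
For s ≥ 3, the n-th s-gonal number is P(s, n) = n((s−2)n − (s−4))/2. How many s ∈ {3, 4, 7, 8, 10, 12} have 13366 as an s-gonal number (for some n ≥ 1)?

1

s = 3: P(3, 163) = 13366. ✓
s = 4: P(4, 115) = 13225 and P(4, 116) = 13456; 13366 is not s-gonal.
s = 7: P(7, 73) = 13213 and P(7, 74) = 13579; 13366 is not s-gonal.
s = 8: P(8, 67) = 13333 and P(8, 68) = 13736; 13366 is not s-gonal.
s = 10: P(10, 58) = 13282 and P(10, 59) = 13747; 13366 is not s-gonal.
s = 12: P(12, 52) = 13312 and P(12, 53) = 13833; 13366 is not s-gonal.
Hits: s ∈ {3} → 1.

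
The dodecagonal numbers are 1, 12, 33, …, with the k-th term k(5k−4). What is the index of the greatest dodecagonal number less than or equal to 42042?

92

Solve n(5n−4) ≤ 42042 for integer n.
n = 92 gives 41952 ≤ 42042, while n = 93 gives 42873 > 42042; so the answer is index 92.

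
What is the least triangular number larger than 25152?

Solve n(n+1)/2 > 25152 for integer n.
The largest n with value ≤ 25152 is 223 (since 24976 ≤ 25152 < 25200), so the first above is n = 224, value 25200.

25200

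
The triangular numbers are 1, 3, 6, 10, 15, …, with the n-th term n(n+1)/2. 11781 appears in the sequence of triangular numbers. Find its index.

153

Set n(n+1)/2 = 11781, giving n² + n − 23562 = 0.
The discriminant is 1 + 8·11781 = 94249, and √94249 = 307.
So n = (-1 + 307) / 2 = 306/2 = 153.
Check: 153·154/2 = 11781. ✓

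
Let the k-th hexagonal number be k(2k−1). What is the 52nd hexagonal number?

The 52nd hexagonal number is n(2n−1) with n = 52.
52·(2·52 − 1) = 52·103 = 5356.

5356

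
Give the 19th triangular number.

The 19th triangular number is n(n+1)/2 with n = 19.
19·20/2 = 380/2 = 190.

190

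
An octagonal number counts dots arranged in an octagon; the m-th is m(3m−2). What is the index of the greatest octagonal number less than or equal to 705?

15

Solve n(3n−2) ≤ 705 for integer n.
n = 15 gives 645 ≤ 705, while n = 16 gives 736 > 705; so the answer is index 15.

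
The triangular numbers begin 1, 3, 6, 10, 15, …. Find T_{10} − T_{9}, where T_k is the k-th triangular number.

10

Consecutive triangular numbers differ by n: T_{10} − T_{9} = 10.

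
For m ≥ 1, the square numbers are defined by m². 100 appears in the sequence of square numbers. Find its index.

10

We need n² = 100, so n = √100 = 10.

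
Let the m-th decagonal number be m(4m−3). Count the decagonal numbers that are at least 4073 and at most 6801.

9

The n-th decagonal number is n(4n−3).
Smallest index with value ≥ 4073: n = 33 (giving 4257).
Largest index with value ≤ 6801: n = 41 (giving 6601).
Indices 33 through 41: 9 terms.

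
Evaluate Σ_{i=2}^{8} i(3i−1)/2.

287

Σ i(3i−1)/2 = (3Σi² − Σi) / 2 over i = 2..8.
Σi = 36 − 1 = 35 and Σi² = 204 − 1 = 203.
(3·203 − 1·35) / 2 = 574/2 = 287.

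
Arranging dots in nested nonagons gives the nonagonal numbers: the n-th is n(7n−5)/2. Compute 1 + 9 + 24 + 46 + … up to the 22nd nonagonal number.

12650

Σ i(7i−5)/2 = (7Σi² − 5Σi) / 2 over i = 1..22.
Σi = 253 and Σi² = 3795.
(7·3795 − 5·253) / 2 = 25300/2 = 12650.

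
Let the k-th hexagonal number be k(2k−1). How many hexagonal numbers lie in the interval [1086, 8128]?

The n-th hexagonal number is n(2n−1).
Smallest index with value ≥ 1086: n = 24 (giving 1128).
Largest index with value ≤ 8128: n = 64 (giving 8128).
Indices 24 through 64: 41 terms.

41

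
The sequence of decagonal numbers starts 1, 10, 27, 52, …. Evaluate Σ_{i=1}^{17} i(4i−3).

6681

Σ i(4i−3) = 4Σi² − 3Σi over i = 1..17.
Σi = 153 and Σi² = 1785.
4·1785 − 3·153 = 6681.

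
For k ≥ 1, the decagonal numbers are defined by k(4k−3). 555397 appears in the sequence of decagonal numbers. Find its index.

373

Set n(4n−3) = 555397, giving 4n² − 3n − 555397 = 0.
The discriminant is 9 + 16·555397 = 8886361, and √8886361 = 2981.
So n = (3 + 2981) / 8 = 2984/8 = 373.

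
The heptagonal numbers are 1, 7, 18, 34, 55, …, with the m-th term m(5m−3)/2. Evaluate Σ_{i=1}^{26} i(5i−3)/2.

Σ i(5i−3)/2 = (5Σi² − 3Σi) / 2 over i = 1..26.
Σi = 351 and Σi² = 6201.
(5·6201 − 3·351) / 2 = 29952/2 = 14976.

14976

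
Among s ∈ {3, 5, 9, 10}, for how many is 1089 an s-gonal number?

1

s = 3: P(3, 46) = 1081 and P(3, 47) = 1128; 1089 is not s-gonal.
s = 5: P(5, 27) = 1080 and P(5, 28) = 1162; 1089 is not s-gonal.
s = 9: P(9, 18) = 1089. ✓
s = 10: P(10, 16) = 976 and P(10, 17) = 1105; 1089 is not s-gonal.
Hits: s ∈ {9} → 1.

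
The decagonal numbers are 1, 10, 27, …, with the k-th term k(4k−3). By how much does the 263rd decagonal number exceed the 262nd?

2097

Consecutive decagonal numbers differ by 8n − 7: here 8·263 − 7 = 2097.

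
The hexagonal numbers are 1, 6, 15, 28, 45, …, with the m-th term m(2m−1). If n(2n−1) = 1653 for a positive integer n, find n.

29

Set n(2n−1) = 1653, giving 2n² − n − 1653 = 0.
The discriminant is 1 + 8·1653 = 13225, and √13225 = 115.
So n = (1 + 115) / 4 = 116/4 = 29.
Check: 29·(2·29 − 1) = 1653. ✓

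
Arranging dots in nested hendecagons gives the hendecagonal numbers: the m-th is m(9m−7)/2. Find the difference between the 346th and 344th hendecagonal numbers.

346·(9·346 − 7)/2 = 537511 and 344·(9·344 − 7)/2 = 531308.
Difference: 537511 − 531308 = 6203.

6203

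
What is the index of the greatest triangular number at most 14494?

169

Solve n(n+1)/2 ≤ 14494 for integer n.
n = 169 gives 14365 ≤ 14494, while n = 170 gives 14535 > 14494; so the answer is index 169.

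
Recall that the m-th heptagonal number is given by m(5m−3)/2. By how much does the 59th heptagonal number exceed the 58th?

Consecutive heptagonal numbers differ by 5n − 4: here 5·59 − 4 = 291.

291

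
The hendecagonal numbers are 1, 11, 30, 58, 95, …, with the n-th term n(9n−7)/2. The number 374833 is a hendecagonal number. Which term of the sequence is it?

Set n(9n−7)/2 = 374833, giving 9n² − 7n − 749666 = 0.
So n = (7 + 5195) / 18 = 5202/18 = 289.

289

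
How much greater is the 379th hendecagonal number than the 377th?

379·(9·379 − 7)/2 = 645058 and 377·(9·377 − 7)/2 = 638261.
Difference: 645058 − 638261 = 6797.

6797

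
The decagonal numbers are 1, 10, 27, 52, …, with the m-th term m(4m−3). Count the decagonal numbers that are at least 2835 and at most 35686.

68

The n-th decagonal number is n(4n−3).
Smallest index with value ≥ 2835: n = 27 (giving 2835).
Largest index with value ≤ 35686: n = 94 (giving 35062).
Indices 27 through 94: 68 terms.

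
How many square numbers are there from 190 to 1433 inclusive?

The n-th square number is n².
Smallest index with value ≥ 190: n = 14 (giving 196).
Largest index with value ≤ 1433: n = 37 (giving 1369).
Indices 14 through 37: 24 terms.

24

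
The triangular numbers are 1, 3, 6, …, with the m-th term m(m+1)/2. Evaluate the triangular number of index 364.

66430

364·365/2 = 132860/2 = 66430.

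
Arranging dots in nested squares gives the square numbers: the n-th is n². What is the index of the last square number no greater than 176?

13

Solve n² ≤ 176 for integer n.
n = 13 gives 169 ≤ 176, while n = 14 gives 196 > 176; so the answer is index 13.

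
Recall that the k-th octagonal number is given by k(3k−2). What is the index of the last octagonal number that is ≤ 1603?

Solve n(3n−2) ≤ 1603 for integer n.
n = 23 gives 1541 ≤ 1603, while n = 24 gives 1680 > 1603; so the answer is index 23.

23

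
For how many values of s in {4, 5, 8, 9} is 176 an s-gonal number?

s = 4: P(4, 13) = 169 and P(4, 14) = 196; 176 is not s-gonal.
s = 5: P(5, 11) = 176. ✓
s = 8: P(8, 8) = 176. ✓
s = 9: P(9, 7) = 154 and P(9, 8) = 204; 176 is not s-gonal.
Hits: s ∈ {5, 8} → 2.

2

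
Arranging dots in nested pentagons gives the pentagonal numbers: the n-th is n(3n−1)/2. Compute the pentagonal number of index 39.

2262

39·(3·39 − 1)/2 = 39·116/2 = 39·58 = 2262.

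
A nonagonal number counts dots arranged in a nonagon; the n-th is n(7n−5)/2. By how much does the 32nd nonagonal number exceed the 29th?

32·(7·32 − 5)/2 = 3504 and 29·(7·29 − 5)/2 = 2871.
Difference: 3504 − 2871 = 633.

633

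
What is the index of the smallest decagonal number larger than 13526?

Solve n(4n−3) > 13526 for integer n.
The largest n with value ≤ 13526 is 58 (since 13282 ≤ 13526 < 13747), so the first above is n = 59, value 13747.

59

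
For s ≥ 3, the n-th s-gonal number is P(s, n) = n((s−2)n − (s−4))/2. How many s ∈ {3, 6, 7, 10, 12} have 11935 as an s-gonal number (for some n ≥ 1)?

2

s = 3: P(3, 154) = 11935. ✓
s = 6: P(6, 77) = 11781 and P(6, 78) = 12090; 11935 is not s-gonal.
s = 7: P(7, 69) = 11799 and P(7, 70) = 12145; 11935 is not s-gonal.
s = 10: P(10, 55) = 11935. ✓
s = 12: P(12, 49) = 11809 and P(12, 50) = 12300; 11935 is not s-gonal.
Hits: s ∈ {3, 10} → 2.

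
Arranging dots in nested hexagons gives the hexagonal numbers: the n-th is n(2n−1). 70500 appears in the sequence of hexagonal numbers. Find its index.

Set n(2n−1) = 70500, giving 2n² − n − 70500 = 0.
The discriminant is 1 + 8·70500 = 564001, and √564001 = 751.
So n = (1 + 751) / 4 = 752/4 = 188.

188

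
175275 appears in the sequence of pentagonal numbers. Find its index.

Set n(3n−1)/2 = 175275, giving 3n² − n − 350550 = 0.
So n = (1 + 2051) / 6 = 2052/6 = 342.

342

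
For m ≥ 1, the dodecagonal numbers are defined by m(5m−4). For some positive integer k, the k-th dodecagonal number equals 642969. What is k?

359

Set n(5n−4) = 642969, giving 5n² − 4n − 642969 = 0.
So n = (4 + 3586) / 10 = 3590/10 = 359.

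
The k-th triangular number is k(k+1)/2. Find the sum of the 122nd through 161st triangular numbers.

405940

Σ i(i+1)/2 = (Σi² + Σi) / 2 over i = 122..161.
Σi = 13041 − 7381 = 5660 and Σi² = 1404081 − 597861 = 806220.
(1·806220 + 1·5660) / 2 = 811880/2 = 405940.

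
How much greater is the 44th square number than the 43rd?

n² − (n−1)² = 2n − 1, so 44² − 43² = 2·44 − 1 = 87.

87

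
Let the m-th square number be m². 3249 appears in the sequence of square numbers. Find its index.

57

We need n² = 3249, so n = √3249 = 57.
Check: 57² = 3249. ✓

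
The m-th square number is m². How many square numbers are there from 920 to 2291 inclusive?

17

The n-th square number is n².
Smallest index with value ≥ 920: n = 31 (giving 961).
Largest index with value ≤ 2291: n = 47 (giving 2209).
Indices 31 through 47: 17 terms.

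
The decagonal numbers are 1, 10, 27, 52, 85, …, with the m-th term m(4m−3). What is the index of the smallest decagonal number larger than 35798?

Solve n(4n−3) > 35798 for integer n.
The largest n with value ≤ 35798 is 94 (since 35062 ≤ 35798 < 35815), so the first above is n = 95, value 35815.

95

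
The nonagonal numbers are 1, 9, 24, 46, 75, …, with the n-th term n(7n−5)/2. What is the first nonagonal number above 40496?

Solve n(7n−5)/2 > 40496 for integer n.
The largest n with value ≤ 40496 is 107 (since 39804 ≤ 40496 < 40554), so the first above is n = 108, value 40554.

40554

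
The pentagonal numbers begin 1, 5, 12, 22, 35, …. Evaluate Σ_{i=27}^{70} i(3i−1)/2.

164824

Σ i(3i−1)/2 = (3Σi² − Σi) / 2 over i = 27..70.
Σi = 2485 − 351 = 2134 and Σi² = 116795 − 6201 = 110594.
(3·110594 − 1·2134) / 2 = 329648/2 = 164824.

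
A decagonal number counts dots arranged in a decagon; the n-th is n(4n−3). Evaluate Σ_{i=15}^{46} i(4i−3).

127056

Σ i(4i−3) = 4Σi² − 3Σi over i = 15..46.
Σi = 1081 − 105 = 976 and Σi² = 33511 − 1015 = 32496.
4·32496 − 3·976 = 127056.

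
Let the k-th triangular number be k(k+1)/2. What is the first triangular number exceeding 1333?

Solve n(n+1)/2 > 1333 for integer n.
The largest n with value ≤ 1333 is 51 (since 1326 ≤ 1333 < 1378), so the first above is n = 52, value 1378.

1378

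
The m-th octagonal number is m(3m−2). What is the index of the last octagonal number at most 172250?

239

Solve n(3n−2) ≤ 172250 for integer n.
n = 239 gives 170885 ≤ 172250, while n = 240 gives 172320 > 172250; so the answer is index 239.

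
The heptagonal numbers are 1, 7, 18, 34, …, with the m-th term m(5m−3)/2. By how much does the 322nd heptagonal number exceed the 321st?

Consecutive heptagonal numbers differ by 5n − 4: here 5·322 − 4 = 1606.

1606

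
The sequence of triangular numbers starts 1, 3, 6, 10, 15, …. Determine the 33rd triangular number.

The 33rd triangular number is n(n+1)/2 with n = 33.
33·34/2 = 1122/2 = 561.

561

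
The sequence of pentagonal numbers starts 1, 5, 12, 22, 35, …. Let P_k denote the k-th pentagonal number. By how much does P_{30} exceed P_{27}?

255

30·(3·30 − 1)/2 = 1335 and 27·(3·27 − 1)/2 = 1080.
Difference: 1335 − 1080 = 255.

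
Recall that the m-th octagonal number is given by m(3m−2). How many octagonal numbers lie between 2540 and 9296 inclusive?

27

The n-th octagonal number is n(3n−2).
Smallest index with value ≥ 2540: n = 30 (giving 2640).
Largest index with value ≤ 9296: n = 56 (giving 9296).
Indices 30 through 56: 27 terms.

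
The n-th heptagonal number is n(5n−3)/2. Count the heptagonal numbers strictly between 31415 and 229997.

191

The n-th heptagonal number is n(5n−3)/2.
Smallest index with value > 31415: n = 113 (giving 31753).
Largest index with value < 229997: n = 303 (giving 229068).
Indices 113 through 303: 191 terms.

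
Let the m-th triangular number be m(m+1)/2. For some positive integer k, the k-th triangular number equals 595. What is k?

34

Set n(n+1)/2 = 595, giving n² + n − 1190 = 0.
The discriminant is 1 + 8·595 = 4761, and √4761 = 69.
So n = (-1 + 69) / 2 = 68/2 = 34.
Check: 34·35/2 = 595. ✓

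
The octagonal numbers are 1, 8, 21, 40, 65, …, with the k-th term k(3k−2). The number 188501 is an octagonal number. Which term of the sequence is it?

Set n(3n−2) = 188501, giving 3n² − 2n − 188501 = 0.
So n = (2 + 1504) / 6 = 1506/6 = 251.

251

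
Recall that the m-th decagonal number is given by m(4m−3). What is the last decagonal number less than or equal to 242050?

241326

Solve n(4n−3) ≤ 242050 for integer n.
n = 246 gives 241326 ≤ 242050, while n = 247 gives 243295 > 242050; so the answer is 241326.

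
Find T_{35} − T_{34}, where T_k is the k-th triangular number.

Consecutive triangular numbers differ by n: T_{35} − T_{34} = 35.

35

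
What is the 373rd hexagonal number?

277885

373·(2·373 − 1) = 373·745 = 277885.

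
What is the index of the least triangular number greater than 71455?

378

Solve n(n+1)/2 > 71455 for integer n.
The largest n with value ≤ 71455 is 377 (since 71253 ≤ 71455 < 71631), so the first above is n = 378, value 71631.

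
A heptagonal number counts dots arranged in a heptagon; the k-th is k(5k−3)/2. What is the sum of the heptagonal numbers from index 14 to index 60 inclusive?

Σ i(5i−3)/2 = (5Σi² − 3Σi) / 2 over i = 14..60.
Σi = 1830 − 91 = 1739 and Σi² = 73810 − 819 = 72991.
(5·72991 − 3·1739) / 2 = 359738/2 = 179869.

179869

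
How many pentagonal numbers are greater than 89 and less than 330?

The n-th pentagonal number is n(3n−1)/2.
Smallest index with value > 89: n = 8 (giving 92).
Largest index with value < 330: n = 14 (giving 287).
Indices 8 through 14: 7 terms.

7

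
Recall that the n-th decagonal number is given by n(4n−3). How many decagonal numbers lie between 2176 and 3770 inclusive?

The n-th decagonal number is n(4n−3).
Smallest index with value ≥ 2176: n = 24 (giving 2232).
Largest index with value ≤ 3770: n = 31 (giving 3751).
Indices 24 through 31: 8 terms.

8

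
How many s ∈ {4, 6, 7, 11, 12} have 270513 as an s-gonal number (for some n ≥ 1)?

s = 4: P(4, 520) = 270400 and P(4, 521) = 271441; 270513 is not s-gonal.
s = 6: P(6, 368) = 270480 and P(6, 369) = 271953; 270513 is not s-gonal.
s = 7: P(7, 329) = 270109 and P(7, 330) = 271755; 270513 is not s-gonal.
s = 11: P(11, 245) = 269255 and P(11, 246) = 271461; 270513 is not s-gonal.
s = 12: P(12, 233) = 270513. ✓
Hits: s ∈ {12} → 1.

1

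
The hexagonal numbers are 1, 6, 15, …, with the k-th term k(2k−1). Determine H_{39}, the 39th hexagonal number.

3003

The 39th hexagonal number is n(2n−1) with n = 39.
39·(2·39 − 1) = 39·77 = 3003.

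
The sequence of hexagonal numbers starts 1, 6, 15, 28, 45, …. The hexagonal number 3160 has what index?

40

Set n(2n−1) = 3160, giving 2n² − n − 3160 = 0.
So n = (1 + 159) / 4 = 160/4 = 40.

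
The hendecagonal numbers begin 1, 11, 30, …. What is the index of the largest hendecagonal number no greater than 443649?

314

Solve n(9n−7)/2 ≤ 443649 for integer n.
n = 314 gives 442583 ≤ 443649, while n = 315 gives 445410 > 443649; so the answer is index 314.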